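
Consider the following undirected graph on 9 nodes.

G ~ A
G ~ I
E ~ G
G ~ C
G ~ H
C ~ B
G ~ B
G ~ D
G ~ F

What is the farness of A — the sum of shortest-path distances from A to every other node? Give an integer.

Distances from A: B:2, C:2, D:2, E:2, F:2, G:1, H:2, I:2.
Sum = 2 + 2 + 2 + 2 + 2 + 1 + 2 + 2 = 15.

15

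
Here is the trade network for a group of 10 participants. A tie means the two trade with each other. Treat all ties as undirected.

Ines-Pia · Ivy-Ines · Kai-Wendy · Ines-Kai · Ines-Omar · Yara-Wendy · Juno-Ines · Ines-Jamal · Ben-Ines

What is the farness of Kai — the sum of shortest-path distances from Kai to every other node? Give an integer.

Distances from Kai: Ben:2, Ines:1, Ivy:2, Jamal:2, Juno:2, Omar:2, Pia:2, Wendy:1, Yara:2.
Sum = 2 + 1 + 2 + 2 + 2 + 2 + 2 + 1 + 2 = 16.

16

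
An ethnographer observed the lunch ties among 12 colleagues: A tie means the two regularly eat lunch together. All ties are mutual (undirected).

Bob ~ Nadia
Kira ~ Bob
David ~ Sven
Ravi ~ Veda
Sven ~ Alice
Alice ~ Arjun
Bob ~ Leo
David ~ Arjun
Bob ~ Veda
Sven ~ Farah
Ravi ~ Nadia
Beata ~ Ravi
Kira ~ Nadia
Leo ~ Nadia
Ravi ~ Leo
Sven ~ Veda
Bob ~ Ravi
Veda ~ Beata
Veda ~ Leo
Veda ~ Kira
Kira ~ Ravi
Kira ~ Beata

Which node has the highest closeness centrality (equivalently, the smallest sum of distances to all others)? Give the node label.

Veda

Farness (sum of distances to all others) for each node — Alice:27, Arjun:35, Beata:24, Bob:22, David:27, Farah:29, Kira:22, Leo:23, Nadia:28, Ravi:21, Sven:19, Veda:17.
The smallest farness is 17, for Veda, so Veda has the highest closeness.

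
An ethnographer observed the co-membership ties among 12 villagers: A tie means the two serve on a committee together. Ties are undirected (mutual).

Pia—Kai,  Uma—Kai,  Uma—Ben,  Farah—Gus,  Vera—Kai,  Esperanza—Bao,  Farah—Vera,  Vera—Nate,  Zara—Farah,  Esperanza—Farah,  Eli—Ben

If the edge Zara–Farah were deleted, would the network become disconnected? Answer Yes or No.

Without the Zara–Farah edge there is no alternate route between Zara and Farah, so the network disconnects. It is a bridge.

Yes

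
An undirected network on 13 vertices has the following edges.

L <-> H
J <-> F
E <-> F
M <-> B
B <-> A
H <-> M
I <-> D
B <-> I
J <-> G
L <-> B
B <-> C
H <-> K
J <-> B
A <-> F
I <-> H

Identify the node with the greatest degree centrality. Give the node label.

Degrees — A:2, B:6, C:1, D:1, E:1, F:3, G:1, H:4, I:3, J:3, K:1, L:2, M:2.
The maximum is 6, attained only by B.

B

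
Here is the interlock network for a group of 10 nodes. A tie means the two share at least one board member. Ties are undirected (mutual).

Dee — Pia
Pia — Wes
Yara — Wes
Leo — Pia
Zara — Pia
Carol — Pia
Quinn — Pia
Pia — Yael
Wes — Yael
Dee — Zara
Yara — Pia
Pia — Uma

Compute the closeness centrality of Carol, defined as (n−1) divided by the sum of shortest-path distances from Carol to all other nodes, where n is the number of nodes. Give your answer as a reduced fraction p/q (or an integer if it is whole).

9/17

Distances from Carol: Dee:2, Leo:2, Pia:1, Quinn:2, Uma:2, Wes:2, Yael:2, Yara:2, Zara:2. Sum = 17.
n = 10, so closeness = 9/17.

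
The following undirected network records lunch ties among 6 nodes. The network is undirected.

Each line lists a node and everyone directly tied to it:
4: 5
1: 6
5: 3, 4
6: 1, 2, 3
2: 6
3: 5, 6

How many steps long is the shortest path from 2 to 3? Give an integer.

2

One shortest route is 2 – 6 – 3, which uses 2 edges, and 2 and 3 are not directly tied, so nothing shorter exists. So d(2,3) = 2.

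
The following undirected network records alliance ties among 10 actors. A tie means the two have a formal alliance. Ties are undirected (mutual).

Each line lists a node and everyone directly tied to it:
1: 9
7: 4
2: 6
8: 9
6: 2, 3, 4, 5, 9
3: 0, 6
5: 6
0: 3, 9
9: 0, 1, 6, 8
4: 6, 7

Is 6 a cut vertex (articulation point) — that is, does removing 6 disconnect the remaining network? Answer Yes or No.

Yes

Removing 6 leaves {0, 1, 3, 8, and 9} with no path to {5}, so the network splits into 4 components. 6 is a cut vertex.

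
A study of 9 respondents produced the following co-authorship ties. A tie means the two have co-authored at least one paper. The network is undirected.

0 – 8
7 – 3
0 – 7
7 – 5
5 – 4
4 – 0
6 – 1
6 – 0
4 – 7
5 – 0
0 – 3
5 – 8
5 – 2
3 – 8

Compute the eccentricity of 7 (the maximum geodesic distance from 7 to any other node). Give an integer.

Distances from 7: 0:1, 1:3, 2:2, 3:1, 4:1, 5:1, 6:2, 8:2.
The largest is 3 (to 1), so the eccentricity of 7 is 3.

3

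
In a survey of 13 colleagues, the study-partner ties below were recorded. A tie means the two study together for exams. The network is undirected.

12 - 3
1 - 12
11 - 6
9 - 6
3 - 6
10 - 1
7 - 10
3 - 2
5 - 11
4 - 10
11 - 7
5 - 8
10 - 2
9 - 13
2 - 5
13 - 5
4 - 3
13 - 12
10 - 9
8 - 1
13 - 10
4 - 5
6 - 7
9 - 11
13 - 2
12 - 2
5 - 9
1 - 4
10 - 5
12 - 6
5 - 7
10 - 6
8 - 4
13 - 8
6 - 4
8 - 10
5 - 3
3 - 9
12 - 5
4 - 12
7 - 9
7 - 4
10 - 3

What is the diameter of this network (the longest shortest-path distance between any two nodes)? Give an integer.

Eccentricity of each node (its greatest distance to any other): 1:3, 2:2, 3:2, 4:2, 5:2, 6:2, 7:2, 8:2, 9:2, 10:2, 11:3, 12:2, 13:2.
The maximum eccentricity is 3, realized for instance by the pair 1–11 via 1 – 4 – 7 – 11. So the diameter is 3.

3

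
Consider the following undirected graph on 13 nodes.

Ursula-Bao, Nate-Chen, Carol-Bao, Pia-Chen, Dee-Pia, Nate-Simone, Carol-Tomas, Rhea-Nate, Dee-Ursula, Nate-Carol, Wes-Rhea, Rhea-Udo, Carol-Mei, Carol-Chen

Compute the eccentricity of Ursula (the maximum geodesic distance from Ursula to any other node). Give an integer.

5

Distances from Ursula: Bao:1, Carol:2, Chen:3, Dee:1, Mei:3, Nate:3, Pia:2, Rhea:4, Simone:4, Tomas:3, Udo:5, Wes:5.
The largest is 5 (to Wes and Udo), so the eccentricity of Ursula is 5.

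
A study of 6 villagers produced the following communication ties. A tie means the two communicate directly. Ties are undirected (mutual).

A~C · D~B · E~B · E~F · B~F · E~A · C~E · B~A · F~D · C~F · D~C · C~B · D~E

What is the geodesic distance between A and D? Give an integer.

One shortest route is A – C – D, which uses 2 edges, and A and D are not directly tied, so nothing shorter exists. So d(A,D) = 2.

2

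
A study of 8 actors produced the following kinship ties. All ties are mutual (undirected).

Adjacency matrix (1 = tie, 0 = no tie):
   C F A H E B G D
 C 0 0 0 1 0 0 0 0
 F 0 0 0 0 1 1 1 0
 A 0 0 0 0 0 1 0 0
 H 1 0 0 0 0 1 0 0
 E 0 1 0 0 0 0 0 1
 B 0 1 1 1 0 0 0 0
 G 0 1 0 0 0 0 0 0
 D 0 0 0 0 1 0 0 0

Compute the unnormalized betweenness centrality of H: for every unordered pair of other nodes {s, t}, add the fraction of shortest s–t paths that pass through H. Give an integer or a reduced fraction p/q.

6

Pairs whose geodesics pass through H — C–F: 1; C–A: 1; C–E: 1; C–B: 1; C–G: 1; C–D: 1.
All other pairs contribute 0.
Summing the contributions gives betweenness(H) = 6.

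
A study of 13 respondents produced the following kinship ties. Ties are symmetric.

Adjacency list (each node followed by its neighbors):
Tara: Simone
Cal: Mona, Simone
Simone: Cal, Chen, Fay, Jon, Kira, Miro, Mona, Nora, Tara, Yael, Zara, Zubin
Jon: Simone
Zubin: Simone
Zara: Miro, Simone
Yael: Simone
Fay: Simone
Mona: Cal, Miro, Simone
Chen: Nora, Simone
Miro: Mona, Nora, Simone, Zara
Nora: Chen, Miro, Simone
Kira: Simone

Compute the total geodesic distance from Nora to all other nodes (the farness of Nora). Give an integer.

21

Distances from Nora: Cal:2, Chen:1, Fay:2, Jon:2, Kira:2, Miro:1, Mona:2, Simone:1, Tara:2, Yael:2, Zara:2, Zubin:2.
Sum = 2 + 1 + 2 + 2 + 2 + 1 + 2 + 1 + 2 + 2 + 2 + 2 = 21.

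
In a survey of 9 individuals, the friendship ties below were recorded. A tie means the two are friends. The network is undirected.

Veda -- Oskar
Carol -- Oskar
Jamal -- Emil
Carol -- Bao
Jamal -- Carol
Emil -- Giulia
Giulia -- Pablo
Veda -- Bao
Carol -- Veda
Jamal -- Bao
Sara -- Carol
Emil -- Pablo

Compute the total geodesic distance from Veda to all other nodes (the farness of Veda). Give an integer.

Distances from Veda: Bao:1, Carol:1, Emil:3, Giulia:4, Jamal:2, Oskar:1, Pablo:4, Sara:2.
Sum = 1 + 1 + 3 + 4 + 2 + 1 + 4 + 2 = 18.

18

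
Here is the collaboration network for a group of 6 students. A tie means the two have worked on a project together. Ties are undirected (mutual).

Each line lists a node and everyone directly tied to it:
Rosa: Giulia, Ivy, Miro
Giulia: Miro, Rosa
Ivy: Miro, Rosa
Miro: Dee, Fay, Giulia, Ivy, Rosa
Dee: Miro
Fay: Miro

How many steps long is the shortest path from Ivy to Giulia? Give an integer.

2

One shortest route is Ivy – Miro – Giulia, which uses 2 edges, and Ivy and Giulia are not directly tied, so nothing shorter exists. So d(Ivy,Giulia) = 2.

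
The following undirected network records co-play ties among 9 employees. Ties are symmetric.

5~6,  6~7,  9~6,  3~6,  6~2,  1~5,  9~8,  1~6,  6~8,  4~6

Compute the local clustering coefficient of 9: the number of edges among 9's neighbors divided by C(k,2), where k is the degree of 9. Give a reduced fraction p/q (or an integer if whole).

1

9's neighbors: 6 and 8 (k = 2).
Possible neighbor pairs: C(2,2) = 1. Edges among them: 6–8 → e = 1.
Clustering(9) = 1/1.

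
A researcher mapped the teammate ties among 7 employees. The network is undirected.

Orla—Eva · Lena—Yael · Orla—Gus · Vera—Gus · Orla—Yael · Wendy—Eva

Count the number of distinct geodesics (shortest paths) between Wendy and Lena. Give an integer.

1

The shortest distance is 4, and the only length-4 path is Wendy–Eva–Orla–Yael–Lena. So there is exactly 1 shortest path.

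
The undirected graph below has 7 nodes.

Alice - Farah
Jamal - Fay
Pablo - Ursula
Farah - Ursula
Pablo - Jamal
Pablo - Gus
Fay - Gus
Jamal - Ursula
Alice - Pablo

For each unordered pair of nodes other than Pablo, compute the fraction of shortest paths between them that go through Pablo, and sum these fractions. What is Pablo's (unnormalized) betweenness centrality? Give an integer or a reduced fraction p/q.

6

Pairs whose geodesics pass through Pablo — Alice–Jamal: 1; Alice–Fay: 2/2; Alice–Gus: 1; Alice–Ursula: 1/2; Farah–Gus: 2/2; Jamal–Gus: 1/2; Gus–Ursula: 1.
All other pairs contribute 0.
Summing the contributions gives betweenness(Pablo) = 6.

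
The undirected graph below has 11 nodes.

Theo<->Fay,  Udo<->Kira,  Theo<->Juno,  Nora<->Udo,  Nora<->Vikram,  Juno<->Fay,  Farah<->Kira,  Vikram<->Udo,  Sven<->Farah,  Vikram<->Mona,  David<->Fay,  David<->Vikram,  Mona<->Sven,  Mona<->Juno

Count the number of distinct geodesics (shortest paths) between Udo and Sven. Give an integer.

The shortest distance is 3. The length-3 paths are: Udo–Vikram–Mona–Sven; Udo–Kira–Farah–Sven.
That gives 2 distinct shortest paths.

2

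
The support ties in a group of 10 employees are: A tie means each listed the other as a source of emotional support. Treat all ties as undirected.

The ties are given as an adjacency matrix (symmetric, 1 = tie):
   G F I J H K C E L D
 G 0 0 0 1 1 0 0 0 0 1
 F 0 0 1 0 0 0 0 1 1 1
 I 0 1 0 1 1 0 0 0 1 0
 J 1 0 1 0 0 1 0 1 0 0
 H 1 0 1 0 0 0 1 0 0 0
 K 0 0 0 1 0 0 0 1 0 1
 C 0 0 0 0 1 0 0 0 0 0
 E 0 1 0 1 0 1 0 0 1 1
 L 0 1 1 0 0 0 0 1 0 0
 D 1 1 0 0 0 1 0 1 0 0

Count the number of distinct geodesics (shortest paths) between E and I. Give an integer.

3

The shortest distance is 2. The length-2 paths are: E–L–I; E–F–I; E–J–I.
That gives 3 distinct shortest paths.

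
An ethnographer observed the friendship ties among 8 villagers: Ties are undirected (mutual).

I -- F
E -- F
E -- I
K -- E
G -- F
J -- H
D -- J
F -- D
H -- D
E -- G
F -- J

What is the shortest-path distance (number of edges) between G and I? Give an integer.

2

One shortest route is G – E – I, which uses 2 edges, and G and I are not directly tied, so nothing shorter exists. So d(G,I) = 2.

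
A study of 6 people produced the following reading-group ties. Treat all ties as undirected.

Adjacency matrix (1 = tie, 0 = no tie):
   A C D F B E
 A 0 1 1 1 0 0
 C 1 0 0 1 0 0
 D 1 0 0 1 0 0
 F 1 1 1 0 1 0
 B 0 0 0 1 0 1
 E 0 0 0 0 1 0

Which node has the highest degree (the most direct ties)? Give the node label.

Degrees — A:3, B:2, C:2, D:2, E:1, F:4.
The maximum is 4, attained only by F.

F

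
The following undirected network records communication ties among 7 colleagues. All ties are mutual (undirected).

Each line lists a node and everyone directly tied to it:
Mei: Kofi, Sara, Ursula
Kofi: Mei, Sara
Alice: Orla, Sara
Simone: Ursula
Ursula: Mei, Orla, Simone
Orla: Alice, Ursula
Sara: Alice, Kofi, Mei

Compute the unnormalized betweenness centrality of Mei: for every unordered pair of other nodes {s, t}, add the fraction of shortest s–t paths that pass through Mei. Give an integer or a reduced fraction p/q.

Pairs whose geodesics pass through Mei — Orla–Kofi: 1/2; Sara–Ursula: 1; Sara–Simone: 1; Kofi–Ursula: 1; Kofi–Simone: 1.
All other pairs contribute 0.
Summing the contributions gives betweenness(Mei) = 9/2.

9/2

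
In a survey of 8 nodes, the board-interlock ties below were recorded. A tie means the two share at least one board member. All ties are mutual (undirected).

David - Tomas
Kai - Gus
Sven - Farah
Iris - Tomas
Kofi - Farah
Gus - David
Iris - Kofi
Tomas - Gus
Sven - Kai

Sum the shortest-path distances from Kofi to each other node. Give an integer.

Distances from Kofi: David:3, Farah:1, Gus:3, Iris:1, Kai:3, Sven:2, Tomas:2.
Sum = 3 + 1 + 3 + 1 + 3 + 2 + 2 = 15.

15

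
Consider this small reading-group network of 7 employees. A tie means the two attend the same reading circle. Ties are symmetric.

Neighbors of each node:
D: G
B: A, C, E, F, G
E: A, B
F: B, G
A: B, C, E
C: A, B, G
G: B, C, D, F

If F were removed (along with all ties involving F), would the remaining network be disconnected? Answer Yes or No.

Even without F, every remaining node can still reach every other (the residual graph is connected), so F is not a cut vertex.

No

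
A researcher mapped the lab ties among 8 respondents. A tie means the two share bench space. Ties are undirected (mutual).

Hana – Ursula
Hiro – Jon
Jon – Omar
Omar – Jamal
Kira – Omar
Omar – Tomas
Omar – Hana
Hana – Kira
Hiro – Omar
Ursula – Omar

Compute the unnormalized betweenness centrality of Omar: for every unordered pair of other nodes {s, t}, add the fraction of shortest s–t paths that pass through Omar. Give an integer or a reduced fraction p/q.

35/2

Pairs whose geodesics pass through Omar — Kira–Tomas: 1; Kira–Jon: 1; Kira–Ursula: 1/2; Kira–Jamal: 1; Kira–Hiro: 1; Tomas–Jon: 1; Tomas–Ursula: 1; Tomas–Jamal: 1; Tomas–Hiro: 1; Tomas–Hana: 1; Jon–Ursula: 1; Jon–Jamal: 1; Jon–Hana: 1; Ursula–Jamal: 1 … (+4 more pairs).
All other pairs contribute 0.
Summing the contributions gives betweenness(Omar) = 35/2.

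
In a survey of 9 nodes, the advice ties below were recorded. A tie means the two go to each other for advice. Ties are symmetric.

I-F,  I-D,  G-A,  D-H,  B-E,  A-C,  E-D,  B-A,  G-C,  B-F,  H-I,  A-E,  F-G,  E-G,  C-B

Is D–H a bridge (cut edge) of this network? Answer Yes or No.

No

Even without that edge, D still reaches H via D – I – H, so the network stays connected. Not a bridge.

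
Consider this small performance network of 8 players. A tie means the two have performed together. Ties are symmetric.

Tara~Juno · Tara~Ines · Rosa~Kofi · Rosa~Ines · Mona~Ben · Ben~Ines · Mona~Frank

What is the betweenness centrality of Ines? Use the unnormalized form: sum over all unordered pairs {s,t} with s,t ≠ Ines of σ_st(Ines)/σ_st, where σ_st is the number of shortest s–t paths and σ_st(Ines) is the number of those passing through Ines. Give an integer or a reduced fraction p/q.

16

Pairs whose geodesics pass through Ines — Ben–Rosa: 1; Ben–Tara: 1; Ben–Juno: 1; Ben–Kofi: 1; Rosa–Tara: 1; Rosa–Juno: 1; Rosa–Mona: 1; Rosa–Frank: 1; Tara–Mona: 1; Tara–Frank: 1; Tara–Kofi: 1; Juno–Mona: 1; Juno–Frank: 1; Juno–Kofi: 1 … (+2 more pairs).
All other pairs contribute 0.
Summing the contributions gives betweenness(Ines) = 16.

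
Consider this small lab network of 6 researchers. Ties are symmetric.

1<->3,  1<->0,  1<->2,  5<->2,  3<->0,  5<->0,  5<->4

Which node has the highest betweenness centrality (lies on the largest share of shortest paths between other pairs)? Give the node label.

Unnormalized betweenness of each node: 0:3, 1:3/2, 2:1, 3:0, 4:0, 5:9/2.
5 has the largest value, 9/2, making it the main broker — the node through which the most shortest paths run.

5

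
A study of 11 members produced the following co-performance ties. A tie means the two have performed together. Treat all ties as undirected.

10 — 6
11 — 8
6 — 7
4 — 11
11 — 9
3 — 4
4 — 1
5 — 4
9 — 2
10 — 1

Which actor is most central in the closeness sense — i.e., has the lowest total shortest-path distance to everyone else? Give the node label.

Farness (sum of distances to all others) for each node — 1:23, 2:39, 3:29, 4:20, 5:29, 6:35, 7:44, 8:32, 9:30, 10:28, 11:23.
The smallest farness is 20, for 4, so 4 has the highest closeness.

4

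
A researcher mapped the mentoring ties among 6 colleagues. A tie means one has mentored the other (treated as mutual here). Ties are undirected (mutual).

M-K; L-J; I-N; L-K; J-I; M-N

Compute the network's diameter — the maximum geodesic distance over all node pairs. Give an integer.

3

Eccentricity of each node (its greatest distance to any other): I:3, J:3, K:3, L:3, M:3, N:3.
The maximum eccentricity is 3, realized for instance by the pair K–I via K – M – N – I. So the diameter is 3.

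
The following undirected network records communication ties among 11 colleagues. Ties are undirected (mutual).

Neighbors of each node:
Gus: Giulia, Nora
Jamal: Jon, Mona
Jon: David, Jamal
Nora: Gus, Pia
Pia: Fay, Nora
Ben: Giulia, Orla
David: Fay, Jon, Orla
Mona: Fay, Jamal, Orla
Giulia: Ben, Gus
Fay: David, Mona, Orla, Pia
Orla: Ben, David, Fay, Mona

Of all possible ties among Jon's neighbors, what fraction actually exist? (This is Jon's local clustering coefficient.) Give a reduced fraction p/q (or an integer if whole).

Jon's neighbors: David and Jamal (k = 2).
Possible neighbor pairs: C(2,2) = 1. Edges among them: none → e = 0.
Clustering(Jon) = 0/1.

0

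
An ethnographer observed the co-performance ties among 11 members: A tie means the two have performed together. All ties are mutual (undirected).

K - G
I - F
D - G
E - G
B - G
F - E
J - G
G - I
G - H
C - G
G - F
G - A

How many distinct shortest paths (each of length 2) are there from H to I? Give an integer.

1

The shortest distance is 2, and the only length-2 path is H–G–I. So there is exactly 1 shortest path.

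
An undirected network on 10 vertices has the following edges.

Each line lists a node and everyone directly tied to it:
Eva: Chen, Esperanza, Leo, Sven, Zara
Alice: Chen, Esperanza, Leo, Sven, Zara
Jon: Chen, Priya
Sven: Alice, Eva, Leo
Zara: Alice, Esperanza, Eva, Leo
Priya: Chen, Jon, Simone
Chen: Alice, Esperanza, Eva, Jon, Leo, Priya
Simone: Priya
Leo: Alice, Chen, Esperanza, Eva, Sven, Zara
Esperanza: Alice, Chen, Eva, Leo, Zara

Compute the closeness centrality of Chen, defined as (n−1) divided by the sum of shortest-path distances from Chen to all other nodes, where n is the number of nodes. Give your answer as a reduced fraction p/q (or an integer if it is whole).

3/4

Distances from Chen: Alice:1, Esperanza:1, Eva:1, Jon:1, Leo:1, Priya:1, Simone:2, Sven:2, Zara:2. Sum = 12.
n = 10, so closeness = 9/12 = 3/4.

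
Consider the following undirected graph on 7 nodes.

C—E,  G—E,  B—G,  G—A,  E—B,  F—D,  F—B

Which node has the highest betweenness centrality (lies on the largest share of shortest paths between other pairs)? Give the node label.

Unnormalized betweenness of each node: A:0, B:8, C:0, D:0, E:5, F:5, G:5.
B has the largest value, 8, making it the main broker — the node through which the most shortest paths run.

B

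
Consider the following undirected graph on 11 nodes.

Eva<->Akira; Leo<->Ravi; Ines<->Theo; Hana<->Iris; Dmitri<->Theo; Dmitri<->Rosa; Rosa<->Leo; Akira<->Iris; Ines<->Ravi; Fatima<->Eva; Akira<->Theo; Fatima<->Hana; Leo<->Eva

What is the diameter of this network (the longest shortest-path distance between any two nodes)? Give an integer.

Eccentricity of each node (its greatest distance to any other): Akira:3, Dmitri:4, Eva:3, Fatima:4, Hana:4, Ines:4, Iris:4, Leo:3, Ravi:4, Rosa:4, Theo:3.
The maximum eccentricity is 4, realized for instance by the pair Ines–Hana via Ines – Theo – Akira – Iris – Hana. So the diameter is 4.

4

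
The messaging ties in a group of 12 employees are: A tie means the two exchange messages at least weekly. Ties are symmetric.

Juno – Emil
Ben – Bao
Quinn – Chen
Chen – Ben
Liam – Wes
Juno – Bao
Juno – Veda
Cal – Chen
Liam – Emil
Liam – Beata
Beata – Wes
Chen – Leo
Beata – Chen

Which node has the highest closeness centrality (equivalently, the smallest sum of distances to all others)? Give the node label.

Chen

Farness (sum of distances to all others) for each node — Bao:27, Beata:23, Ben:24, Cal:31, Chen:21, Emil:28, Juno:28, Leo:31, Liam:25, Quinn:31, Veda:38, Wes:29.
The smallest farness is 21, for Chen, so Chen has the highest closeness.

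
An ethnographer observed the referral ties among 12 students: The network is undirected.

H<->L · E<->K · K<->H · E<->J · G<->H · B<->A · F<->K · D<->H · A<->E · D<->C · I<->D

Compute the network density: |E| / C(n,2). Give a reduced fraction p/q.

1/6

There are 11 edges and 12 nodes, so the maximum possible is C(12,2) = 66.
Density = 11/66 = 1/6.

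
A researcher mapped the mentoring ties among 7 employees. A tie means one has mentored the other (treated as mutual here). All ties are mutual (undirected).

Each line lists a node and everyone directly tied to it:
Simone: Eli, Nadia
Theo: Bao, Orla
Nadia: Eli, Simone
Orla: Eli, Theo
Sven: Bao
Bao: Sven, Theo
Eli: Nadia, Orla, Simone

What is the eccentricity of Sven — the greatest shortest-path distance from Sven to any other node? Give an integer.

5

Distances from Sven: Bao:1, Eli:4, Nadia:5, Orla:3, Simone:5, Theo:2.
The largest is 5 (to Nadia and Simone), so the eccentricity of Sven is 5.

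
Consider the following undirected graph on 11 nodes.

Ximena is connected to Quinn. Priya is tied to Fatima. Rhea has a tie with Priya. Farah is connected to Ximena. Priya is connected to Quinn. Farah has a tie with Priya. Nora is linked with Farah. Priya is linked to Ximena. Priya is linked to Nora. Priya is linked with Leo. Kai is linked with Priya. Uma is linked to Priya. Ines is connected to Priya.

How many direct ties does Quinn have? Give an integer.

2

Quinn is directly tied to Priya and Ximena. That is 2 neighbors, so the degree of Quinn is 2.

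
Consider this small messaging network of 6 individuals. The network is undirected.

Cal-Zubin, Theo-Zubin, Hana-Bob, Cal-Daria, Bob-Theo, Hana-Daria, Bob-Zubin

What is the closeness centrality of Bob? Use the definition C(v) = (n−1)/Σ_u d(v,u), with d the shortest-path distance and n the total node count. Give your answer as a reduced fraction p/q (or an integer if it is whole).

5/7

Distances from Bob: Cal:2, Daria:2, Hana:1, Theo:1, Zubin:1. Sum = 7.
n = 6, so closeness = 5/7.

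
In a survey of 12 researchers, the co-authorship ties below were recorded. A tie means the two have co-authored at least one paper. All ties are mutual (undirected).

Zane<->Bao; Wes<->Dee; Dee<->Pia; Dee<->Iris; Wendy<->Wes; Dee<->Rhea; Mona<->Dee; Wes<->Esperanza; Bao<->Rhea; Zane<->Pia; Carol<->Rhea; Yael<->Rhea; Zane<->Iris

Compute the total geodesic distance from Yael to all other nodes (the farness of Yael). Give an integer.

Distances from Yael: Bao:2, Carol:2, Dee:2, Esperanza:4, Iris:3, Mona:3, Pia:3, Rhea:1, Wendy:4, Wes:3, Zane:3.
Sum = 2 + 2 + 2 + 4 + 3 + 3 + 3 + 1 + 4 + 3 + 3 = 30.

30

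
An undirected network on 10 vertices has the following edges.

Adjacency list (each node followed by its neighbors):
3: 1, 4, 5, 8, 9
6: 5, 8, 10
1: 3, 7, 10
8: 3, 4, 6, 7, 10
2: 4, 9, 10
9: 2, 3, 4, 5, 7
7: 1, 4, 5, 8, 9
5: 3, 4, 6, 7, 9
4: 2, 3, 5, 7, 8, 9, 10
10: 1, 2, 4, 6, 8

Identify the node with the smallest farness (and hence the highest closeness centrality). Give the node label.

Farness (sum of distances to all others) for each node — 1:15, 2:15, 3:13, 4:11, 5:13, 6:15, 7:13, 8:13, 9:13, 10:13.
The smallest farness is 11, for 4, so 4 has the highest closeness.

4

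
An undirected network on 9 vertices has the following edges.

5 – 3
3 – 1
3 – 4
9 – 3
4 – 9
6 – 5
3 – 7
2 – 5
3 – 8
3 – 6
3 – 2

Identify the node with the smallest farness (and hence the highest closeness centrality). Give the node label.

Farness (sum of distances to all others) for each node — 1:15, 2:14, 3:8, 4:14, 5:13, 6:14, 7:15, 8:15, 9:14.
The smallest farness is 8, for 3, so 3 has the highest closeness.

3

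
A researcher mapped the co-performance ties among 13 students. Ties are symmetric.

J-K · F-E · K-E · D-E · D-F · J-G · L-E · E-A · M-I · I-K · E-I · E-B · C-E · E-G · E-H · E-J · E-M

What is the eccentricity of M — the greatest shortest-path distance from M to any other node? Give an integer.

Distances from M: A:2, B:2, C:2, D:2, E:1, F:2, G:2, H:2, I:1, J:2, K:2, L:2.
The largest is 2 (to C, K, L, J, A, D, F, G, H, and B), so the eccentricity of M is 2.

2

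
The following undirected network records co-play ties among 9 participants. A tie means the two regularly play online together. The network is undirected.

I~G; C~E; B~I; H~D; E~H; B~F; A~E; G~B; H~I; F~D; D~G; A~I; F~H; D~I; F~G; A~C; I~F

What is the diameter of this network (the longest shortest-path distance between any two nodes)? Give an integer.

3

Eccentricity of each node (its greatest distance to any other): A:2, B:3, C:3, D:3, E:3, F:3, G:3, H:2, I:2.
The maximum eccentricity is 3, realized for instance by the pair E–G via E – A – I – G. So the diameter is 3.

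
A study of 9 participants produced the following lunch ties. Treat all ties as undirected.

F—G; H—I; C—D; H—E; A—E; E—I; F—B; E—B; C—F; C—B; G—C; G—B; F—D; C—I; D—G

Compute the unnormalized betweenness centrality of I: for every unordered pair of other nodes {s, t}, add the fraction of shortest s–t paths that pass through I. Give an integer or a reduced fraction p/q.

Pairs whose geodesics pass through I — C–A: 1/2; C–H: 1; C–E: 1/2; F–H: 1/2; D–A: 1/4; D–H: 1; D–E: 1/4; G–H: 1/2.
All other pairs contribute 0.
Summing the contributions gives betweenness(I) = 9/2.

9/2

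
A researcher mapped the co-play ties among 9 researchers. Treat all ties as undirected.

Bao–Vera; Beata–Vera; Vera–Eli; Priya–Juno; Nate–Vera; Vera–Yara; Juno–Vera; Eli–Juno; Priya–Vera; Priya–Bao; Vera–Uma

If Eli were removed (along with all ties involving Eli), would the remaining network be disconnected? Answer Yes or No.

No

Even without Eli, every remaining node can still reach every other (the residual graph is connected), so Eli is not a cut vertex.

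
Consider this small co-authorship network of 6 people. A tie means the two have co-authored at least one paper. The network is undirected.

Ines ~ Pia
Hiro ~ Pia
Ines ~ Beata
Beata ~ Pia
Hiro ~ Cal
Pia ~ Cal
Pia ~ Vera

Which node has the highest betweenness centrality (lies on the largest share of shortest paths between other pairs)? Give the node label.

Unnormalized betweenness of each node: Beata:0, Cal:0, Hiro:0, Ines:0, Pia:8, Vera:0.
Pia has the largest value, 8, making it the main broker — the node through which the most shortest paths run.

Pia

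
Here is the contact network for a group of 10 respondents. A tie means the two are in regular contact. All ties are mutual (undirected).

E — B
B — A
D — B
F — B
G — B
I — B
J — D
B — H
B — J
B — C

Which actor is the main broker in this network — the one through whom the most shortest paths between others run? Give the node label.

B

Unnormalized betweenness of each node: A:0, B:35, C:0, D:0, E:0, F:0, G:0, H:0, I:0, J:0.
B has the largest value, 35, making it the main broker — the node through which the most shortest paths run.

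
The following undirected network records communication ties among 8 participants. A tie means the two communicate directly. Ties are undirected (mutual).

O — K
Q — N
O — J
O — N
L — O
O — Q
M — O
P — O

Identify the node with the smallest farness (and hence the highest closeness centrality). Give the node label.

Farness (sum of distances to all others) for each node — J:13, K:13, L:13, M:13, N:12, O:7, P:13, Q:12.
The smallest farness is 7, for O, so O has the highest closeness.

O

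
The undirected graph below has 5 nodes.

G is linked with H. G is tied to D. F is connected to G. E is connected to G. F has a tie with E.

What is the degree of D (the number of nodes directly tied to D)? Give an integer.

1

D is directly tied to G. That is 1 neighbor, so the degree of D is 1.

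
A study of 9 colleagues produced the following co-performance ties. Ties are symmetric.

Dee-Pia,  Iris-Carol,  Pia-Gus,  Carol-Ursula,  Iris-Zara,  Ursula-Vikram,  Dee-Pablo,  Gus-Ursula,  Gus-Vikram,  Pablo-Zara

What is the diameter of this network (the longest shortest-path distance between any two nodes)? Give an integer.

Eccentricity of each node (its greatest distance to any other): Carol:4, Dee:4, Gus:4, Iris:4, Pablo:4, Pia:4, Ursula:4, Vikram:4, Zara:4.
The maximum eccentricity is 4, realized for instance by the pair Ursula–Pablo via Ursula – Gus – Pia – Dee – Pablo. So the diameter is 4.

4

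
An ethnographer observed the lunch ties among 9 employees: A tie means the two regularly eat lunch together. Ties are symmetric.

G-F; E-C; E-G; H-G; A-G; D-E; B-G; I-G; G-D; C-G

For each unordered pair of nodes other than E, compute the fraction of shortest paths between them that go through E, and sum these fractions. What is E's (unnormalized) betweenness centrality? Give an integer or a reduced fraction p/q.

1/2

Pairs whose geodesics pass through E — D–C: 1/2.
All other pairs contribute 0.
Summing the contributions gives betweenness(E) = 1/2.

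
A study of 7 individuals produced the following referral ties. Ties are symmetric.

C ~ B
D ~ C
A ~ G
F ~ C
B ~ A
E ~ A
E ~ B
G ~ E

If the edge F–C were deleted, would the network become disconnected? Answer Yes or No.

Without the F–C edge there is no alternate route between F and C, so the network disconnects. It is a bridge.

Yes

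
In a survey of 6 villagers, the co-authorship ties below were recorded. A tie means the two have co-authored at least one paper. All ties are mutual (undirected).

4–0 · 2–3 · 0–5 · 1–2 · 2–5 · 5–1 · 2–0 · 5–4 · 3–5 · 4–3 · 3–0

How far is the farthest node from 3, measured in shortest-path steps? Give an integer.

Distances from 3: 0:1, 1:2, 2:1, 4:1, 5:1.
The largest is 2 (to 1), so the eccentricity of 3 is 2.

2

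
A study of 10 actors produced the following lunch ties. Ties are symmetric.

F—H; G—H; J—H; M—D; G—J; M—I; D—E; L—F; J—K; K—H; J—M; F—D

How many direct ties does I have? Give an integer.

I is directly tied to M. That is 1 neighbor, so the degree of I is 1.

1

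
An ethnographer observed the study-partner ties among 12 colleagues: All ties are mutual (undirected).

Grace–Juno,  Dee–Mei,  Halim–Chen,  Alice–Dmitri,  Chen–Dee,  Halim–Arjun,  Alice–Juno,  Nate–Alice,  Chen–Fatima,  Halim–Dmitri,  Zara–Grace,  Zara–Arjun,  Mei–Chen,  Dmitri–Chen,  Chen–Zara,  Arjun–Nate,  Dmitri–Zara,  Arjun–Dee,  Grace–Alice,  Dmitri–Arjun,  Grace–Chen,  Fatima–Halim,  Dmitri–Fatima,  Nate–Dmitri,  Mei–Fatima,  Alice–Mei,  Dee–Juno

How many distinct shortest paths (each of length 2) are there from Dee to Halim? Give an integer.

2

The shortest distance is 2. The length-2 paths are: Dee–Arjun–Halim; Dee–Chen–Halim.
That gives 2 distinct shortest paths.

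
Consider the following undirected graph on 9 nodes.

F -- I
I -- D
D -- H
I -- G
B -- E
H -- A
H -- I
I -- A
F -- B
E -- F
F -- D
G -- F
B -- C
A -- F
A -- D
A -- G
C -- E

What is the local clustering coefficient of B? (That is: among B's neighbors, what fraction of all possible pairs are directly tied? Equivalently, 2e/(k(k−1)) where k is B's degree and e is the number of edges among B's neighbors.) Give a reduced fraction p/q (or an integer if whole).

2/3

B's neighbors: C, E, and F (k = 3).
Possible neighbor pairs: C(3,2) = 3. Edges among them: C–E, E–F → e = 2.
Clustering(B) = 2/3.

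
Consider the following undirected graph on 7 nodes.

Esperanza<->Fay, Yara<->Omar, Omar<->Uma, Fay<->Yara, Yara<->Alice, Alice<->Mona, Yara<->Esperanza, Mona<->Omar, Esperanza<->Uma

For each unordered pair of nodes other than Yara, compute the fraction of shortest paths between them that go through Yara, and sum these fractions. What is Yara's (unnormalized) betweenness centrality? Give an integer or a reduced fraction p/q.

19/3

Pairs whose geodesics pass through Yara — Alice–Fay: 1; Alice–Esperanza: 1; Alice–Uma: 2/3; Alice–Omar: 1/2; Fay–Omar: 1; Fay–Mona: 2/2; Esperanza–Omar: 1/2; Esperanza–Mona: 2/3.
All other pairs contribute 0.
Summing the contributions gives betweenness(Yara) = 19/3.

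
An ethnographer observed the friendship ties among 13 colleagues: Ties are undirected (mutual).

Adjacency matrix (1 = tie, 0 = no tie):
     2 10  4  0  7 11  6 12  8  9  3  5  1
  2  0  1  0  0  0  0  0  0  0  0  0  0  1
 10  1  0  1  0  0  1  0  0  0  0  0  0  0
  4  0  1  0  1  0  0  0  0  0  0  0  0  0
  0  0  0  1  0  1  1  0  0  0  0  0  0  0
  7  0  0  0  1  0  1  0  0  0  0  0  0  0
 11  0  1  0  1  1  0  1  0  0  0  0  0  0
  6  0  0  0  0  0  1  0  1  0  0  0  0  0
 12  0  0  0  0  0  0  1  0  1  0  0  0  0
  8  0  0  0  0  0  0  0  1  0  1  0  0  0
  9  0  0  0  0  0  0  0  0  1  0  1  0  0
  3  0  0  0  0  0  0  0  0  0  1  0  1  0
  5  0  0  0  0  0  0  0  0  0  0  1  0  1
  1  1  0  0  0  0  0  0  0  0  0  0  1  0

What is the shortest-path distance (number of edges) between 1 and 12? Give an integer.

One shortest route is 1 – 5 – 3 – 9 – 8 – 12, which uses 5 edges, and at distance 4 from 1 we only reach {0, 6, 7, 8}, which does not include 12. So d(1,12) = 5.

5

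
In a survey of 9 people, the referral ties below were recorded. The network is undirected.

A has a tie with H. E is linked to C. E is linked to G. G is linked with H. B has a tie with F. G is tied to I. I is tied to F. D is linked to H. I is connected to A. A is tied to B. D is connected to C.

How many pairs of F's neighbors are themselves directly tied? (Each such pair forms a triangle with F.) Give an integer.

0

F's neighbors are B and I, but none of them are tied to each other, so no triangle contains F.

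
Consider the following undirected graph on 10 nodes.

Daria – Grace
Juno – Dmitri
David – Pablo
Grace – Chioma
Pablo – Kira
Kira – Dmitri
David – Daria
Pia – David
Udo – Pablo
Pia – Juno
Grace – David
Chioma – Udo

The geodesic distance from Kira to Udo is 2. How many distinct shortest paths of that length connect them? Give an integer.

1

The shortest distance is 2, and the only length-2 path is Kira–Pablo–Udo. So there is exactly 1 shortest path.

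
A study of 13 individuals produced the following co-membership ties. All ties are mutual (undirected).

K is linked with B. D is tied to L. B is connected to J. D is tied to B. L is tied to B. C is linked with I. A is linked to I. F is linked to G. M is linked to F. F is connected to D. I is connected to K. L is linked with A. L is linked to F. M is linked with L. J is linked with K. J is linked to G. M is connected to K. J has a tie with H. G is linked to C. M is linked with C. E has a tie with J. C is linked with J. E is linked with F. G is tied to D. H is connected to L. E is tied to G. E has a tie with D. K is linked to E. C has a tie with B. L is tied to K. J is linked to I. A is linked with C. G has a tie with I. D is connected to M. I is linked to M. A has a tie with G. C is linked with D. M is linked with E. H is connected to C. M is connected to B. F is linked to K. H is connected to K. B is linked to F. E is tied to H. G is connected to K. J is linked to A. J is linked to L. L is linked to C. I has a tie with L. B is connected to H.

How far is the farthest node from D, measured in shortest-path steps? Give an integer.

2

Distances from D: A:2, B:1, C:1, E:1, F:1, G:1, H:2, I:2, J:2, K:2, L:1, M:1.
The largest is 2 (to I, A, H, J, and K), so the eccentricity of D is 2.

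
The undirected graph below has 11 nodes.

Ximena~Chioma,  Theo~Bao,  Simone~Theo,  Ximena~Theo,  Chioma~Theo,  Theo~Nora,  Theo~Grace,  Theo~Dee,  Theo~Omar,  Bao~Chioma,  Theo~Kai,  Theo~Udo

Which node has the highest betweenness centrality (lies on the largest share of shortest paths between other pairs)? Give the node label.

Unnormalized betweenness of each node: Bao:0, Chioma:1/2, Dee:0, Grace:0, Kai:0, Nora:0, Omar:0, Simone:0, Theo:85/2, Udo:0, Ximena:0.
Theo has the largest value, 85/2, making it the main broker — the node through which the most shortest paths run.

Theo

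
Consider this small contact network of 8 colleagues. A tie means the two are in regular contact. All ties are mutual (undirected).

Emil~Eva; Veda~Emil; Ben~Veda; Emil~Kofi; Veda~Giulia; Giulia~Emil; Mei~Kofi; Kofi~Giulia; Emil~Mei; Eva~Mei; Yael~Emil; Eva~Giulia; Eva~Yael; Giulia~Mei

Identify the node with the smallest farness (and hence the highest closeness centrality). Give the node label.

Emil

Farness (sum of distances to all others) for each node — Ben:17, Emil:8, Eva:11, Giulia:9, Kofi:12, Mei:11, Veda:11, Yael:13.
The smallest farness is 8, for Emil, so Emil has the highest closeness.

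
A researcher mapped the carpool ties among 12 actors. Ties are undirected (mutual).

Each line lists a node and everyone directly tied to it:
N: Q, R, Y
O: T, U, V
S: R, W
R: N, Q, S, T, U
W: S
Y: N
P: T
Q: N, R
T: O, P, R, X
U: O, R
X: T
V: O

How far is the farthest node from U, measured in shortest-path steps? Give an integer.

3

Distances from U: N:2, O:1, P:3, Q:2, R:1, S:2, T:2, V:2, W:3, X:3, Y:3.
The largest is 3 (to X, P, Y, and W), so the eccentricity of U is 3.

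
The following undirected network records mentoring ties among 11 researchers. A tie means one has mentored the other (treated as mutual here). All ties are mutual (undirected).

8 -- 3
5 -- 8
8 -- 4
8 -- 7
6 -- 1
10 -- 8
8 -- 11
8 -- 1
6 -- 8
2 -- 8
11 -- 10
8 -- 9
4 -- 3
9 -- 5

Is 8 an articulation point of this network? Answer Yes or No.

Removing 8 leaves {3 and 4} with no path to {1 and 6}, so the network splits into 6 components. 8 is a cut vertex.

Yes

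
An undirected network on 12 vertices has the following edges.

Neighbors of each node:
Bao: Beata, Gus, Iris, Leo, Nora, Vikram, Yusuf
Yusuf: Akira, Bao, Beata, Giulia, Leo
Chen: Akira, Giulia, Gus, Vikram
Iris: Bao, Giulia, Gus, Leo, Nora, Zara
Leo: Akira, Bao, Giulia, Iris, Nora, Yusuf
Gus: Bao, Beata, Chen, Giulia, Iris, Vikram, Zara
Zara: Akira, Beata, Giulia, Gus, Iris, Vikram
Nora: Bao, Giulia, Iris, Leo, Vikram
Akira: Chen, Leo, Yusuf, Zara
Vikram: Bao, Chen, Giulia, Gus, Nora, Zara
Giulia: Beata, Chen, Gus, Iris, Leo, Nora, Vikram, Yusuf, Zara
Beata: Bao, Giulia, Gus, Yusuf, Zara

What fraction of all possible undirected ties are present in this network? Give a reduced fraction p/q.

There are 35 edges and 12 nodes, so the maximum possible is C(12,2) = 66.
Density = 35/66.

35/66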